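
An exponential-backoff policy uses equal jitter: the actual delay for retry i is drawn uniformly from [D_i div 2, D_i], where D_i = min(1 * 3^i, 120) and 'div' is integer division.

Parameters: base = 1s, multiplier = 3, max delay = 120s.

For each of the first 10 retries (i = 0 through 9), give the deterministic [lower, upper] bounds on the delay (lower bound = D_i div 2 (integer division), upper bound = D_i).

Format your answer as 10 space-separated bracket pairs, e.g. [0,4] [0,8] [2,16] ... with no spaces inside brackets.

Answer: [0,1] [1,3] [4,9] [13,27] [40,81] [60,120] [60,120] [60,120] [60,120] [60,120]

Derivation:
Computing bounds per retry:
  i=0: D_i=min(1*3^0,120)=1, bounds=[0,1]
  i=1: D_i=min(1*3^1,120)=3, bounds=[1,3]
  i=2: D_i=min(1*3^2,120)=9, bounds=[4,9]
  i=3: D_i=min(1*3^3,120)=27, bounds=[13,27]
  i=4: D_i=min(1*3^4,120)=81, bounds=[40,81]
  i=5: D_i=min(1*3^5,120)=120, bounds=[60,120]
  i=6: D_i=min(1*3^6,120)=120, bounds=[60,120]
  i=7: D_i=min(1*3^7,120)=120, bounds=[60,120]
  i=8: D_i=min(1*3^8,120)=120, bounds=[60,120]
  i=9: D_i=min(1*3^9,120)=120, bounds=[60,120]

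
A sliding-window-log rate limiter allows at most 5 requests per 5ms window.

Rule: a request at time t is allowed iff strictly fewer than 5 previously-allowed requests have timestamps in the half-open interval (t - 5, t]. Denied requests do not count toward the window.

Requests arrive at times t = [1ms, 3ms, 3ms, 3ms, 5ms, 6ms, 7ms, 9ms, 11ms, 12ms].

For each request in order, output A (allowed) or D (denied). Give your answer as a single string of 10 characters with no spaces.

Answer: AAAAAADAAA

Derivation:
Tracking allowed requests in the window:
  req#1 t=1ms: ALLOW
  req#2 t=3ms: ALLOW
  req#3 t=3ms: ALLOW
  req#4 t=3ms: ALLOW
  req#5 t=5ms: ALLOW
  req#6 t=6ms: ALLOW
  req#7 t=7ms: DENY
  req#8 t=9ms: ALLOW
  req#9 t=11ms: ALLOW
  req#10 t=12ms: ALLOW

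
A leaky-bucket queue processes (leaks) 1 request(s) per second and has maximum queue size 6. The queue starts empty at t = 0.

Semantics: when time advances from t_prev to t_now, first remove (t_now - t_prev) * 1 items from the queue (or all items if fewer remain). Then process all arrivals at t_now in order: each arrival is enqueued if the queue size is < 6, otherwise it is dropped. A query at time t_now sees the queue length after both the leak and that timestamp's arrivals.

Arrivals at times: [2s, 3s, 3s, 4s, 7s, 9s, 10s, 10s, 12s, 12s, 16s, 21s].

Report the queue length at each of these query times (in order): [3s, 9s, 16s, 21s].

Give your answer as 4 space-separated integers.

Answer: 2 1 1 1

Derivation:
Queue lengths at query times:
  query t=3s: backlog = 2
  query t=9s: backlog = 1
  query t=16s: backlog = 1
  query t=21s: backlog = 1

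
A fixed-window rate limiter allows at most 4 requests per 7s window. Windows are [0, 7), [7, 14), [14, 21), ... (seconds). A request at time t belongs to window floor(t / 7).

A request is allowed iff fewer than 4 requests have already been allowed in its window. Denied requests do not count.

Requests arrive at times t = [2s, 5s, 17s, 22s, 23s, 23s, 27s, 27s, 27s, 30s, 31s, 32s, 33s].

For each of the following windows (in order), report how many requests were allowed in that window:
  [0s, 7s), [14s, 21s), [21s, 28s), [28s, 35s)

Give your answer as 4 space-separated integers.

Processing requests:
  req#1 t=2s (window 0): ALLOW
  req#2 t=5s (window 0): ALLOW
  req#3 t=17s (window 2): ALLOW
  req#4 t=22s (window 3): ALLOW
  req#5 t=23s (window 3): ALLOW
  req#6 t=23s (window 3): ALLOW
  req#7 t=27s (window 3): ALLOW
  req#8 t=27s (window 3): DENY
  req#9 t=27s (window 3): DENY
  req#10 t=30s (window 4): ALLOW
  req#11 t=31s (window 4): ALLOW
  req#12 t=32s (window 4): ALLOW
  req#13 t=33s (window 4): ALLOW

Allowed counts by window: 2 1 4 4

Answer: 2 1 4 4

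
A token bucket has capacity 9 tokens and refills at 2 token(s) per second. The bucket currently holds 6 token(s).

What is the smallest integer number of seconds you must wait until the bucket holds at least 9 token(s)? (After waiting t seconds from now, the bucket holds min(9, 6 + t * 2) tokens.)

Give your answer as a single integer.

Answer: 2

Derivation:
Need 6 + t * 2 >= 9, so t >= 3/2.
Smallest integer t = ceil(3/2) = 2.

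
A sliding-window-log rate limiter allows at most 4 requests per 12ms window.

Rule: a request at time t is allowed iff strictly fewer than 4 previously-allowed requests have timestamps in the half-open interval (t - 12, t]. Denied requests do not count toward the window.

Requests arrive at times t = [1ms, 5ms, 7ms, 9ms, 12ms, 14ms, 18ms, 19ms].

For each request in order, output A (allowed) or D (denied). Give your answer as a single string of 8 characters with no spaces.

Answer: AAAADAAA

Derivation:
Tracking allowed requests in the window:
  req#1 t=1ms: ALLOW
  req#2 t=5ms: ALLOW
  req#3 t=7ms: ALLOW
  req#4 t=9ms: ALLOW
  req#5 t=12ms: DENY
  req#6 t=14ms: ALLOW
  req#7 t=18ms: ALLOW
  req#8 t=19ms: ALLOW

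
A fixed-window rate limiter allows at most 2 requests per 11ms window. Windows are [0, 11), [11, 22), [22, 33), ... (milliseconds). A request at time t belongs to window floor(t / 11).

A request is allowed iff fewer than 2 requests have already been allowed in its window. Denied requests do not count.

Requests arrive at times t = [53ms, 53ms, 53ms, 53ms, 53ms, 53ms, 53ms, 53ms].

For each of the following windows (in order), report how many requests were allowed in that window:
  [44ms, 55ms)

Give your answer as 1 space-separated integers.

Processing requests:
  req#1 t=53ms (window 4): ALLOW
  req#2 t=53ms (window 4): ALLOW
  req#3 t=53ms (window 4): DENY
  req#4 t=53ms (window 4): DENY
  req#5 t=53ms (window 4): DENY
  req#6 t=53ms (window 4): DENY
  req#7 t=53ms (window 4): DENY
  req#8 t=53ms (window 4): DENY

Allowed counts by window: 2

Answer: 2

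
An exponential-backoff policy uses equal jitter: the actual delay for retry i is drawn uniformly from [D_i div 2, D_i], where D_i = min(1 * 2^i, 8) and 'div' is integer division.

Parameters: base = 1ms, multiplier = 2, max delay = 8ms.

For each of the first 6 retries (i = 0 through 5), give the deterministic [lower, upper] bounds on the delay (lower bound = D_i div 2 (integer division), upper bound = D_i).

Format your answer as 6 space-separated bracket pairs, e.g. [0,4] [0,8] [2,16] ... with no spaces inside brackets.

Answer: [0,1] [1,2] [2,4] [4,8] [4,8] [4,8]

Derivation:
Computing bounds per retry:
  i=0: D_i=min(1*2^0,8)=1, bounds=[0,1]
  i=1: D_i=min(1*2^1,8)=2, bounds=[1,2]
  i=2: D_i=min(1*2^2,8)=4, bounds=[2,4]
  i=3: D_i=min(1*2^3,8)=8, bounds=[4,8]
  i=4: D_i=min(1*2^4,8)=8, bounds=[4,8]
  i=5: D_i=min(1*2^5,8)=8, bounds=[4,8]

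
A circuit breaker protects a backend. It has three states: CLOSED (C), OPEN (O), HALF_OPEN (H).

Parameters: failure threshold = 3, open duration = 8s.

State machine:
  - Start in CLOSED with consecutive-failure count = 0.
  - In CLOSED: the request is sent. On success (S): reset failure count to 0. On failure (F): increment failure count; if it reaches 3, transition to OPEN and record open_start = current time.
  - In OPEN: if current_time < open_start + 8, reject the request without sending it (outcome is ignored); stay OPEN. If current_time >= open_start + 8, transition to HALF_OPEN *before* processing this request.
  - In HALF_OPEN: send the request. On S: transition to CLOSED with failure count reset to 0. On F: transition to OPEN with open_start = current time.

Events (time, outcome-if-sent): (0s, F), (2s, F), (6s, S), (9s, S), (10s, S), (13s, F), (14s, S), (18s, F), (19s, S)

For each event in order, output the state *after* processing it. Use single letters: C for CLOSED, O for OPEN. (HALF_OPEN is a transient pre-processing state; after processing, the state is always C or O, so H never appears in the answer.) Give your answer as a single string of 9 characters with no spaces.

Answer: CCCCCCCCC

Derivation:
State after each event:
  event#1 t=0s outcome=F: state=CLOSED
  event#2 t=2s outcome=F: state=CLOSED
  event#3 t=6s outcome=S: state=CLOSED
  event#4 t=9s outcome=S: state=CLOSED
  event#5 t=10s outcome=S: state=CLOSED
  event#6 t=13s outcome=F: state=CLOSED
  event#7 t=14s outcome=S: state=CLOSED
  event#8 t=18s outcome=F: state=CLOSED
  event#9 t=19s outcome=S: state=CLOSED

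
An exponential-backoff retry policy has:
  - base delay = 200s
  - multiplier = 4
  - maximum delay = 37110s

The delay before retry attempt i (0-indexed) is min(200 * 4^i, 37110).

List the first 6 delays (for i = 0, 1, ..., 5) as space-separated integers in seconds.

Computing each delay:
  i=0: min(200*4^0, 37110) = 200
  i=1: min(200*4^1, 37110) = 800
  i=2: min(200*4^2, 37110) = 3200
  i=3: min(200*4^3, 37110) = 12800
  i=4: min(200*4^4, 37110) = 37110
  i=5: min(200*4^5, 37110) = 37110

Answer: 200 800 3200 12800 37110 37110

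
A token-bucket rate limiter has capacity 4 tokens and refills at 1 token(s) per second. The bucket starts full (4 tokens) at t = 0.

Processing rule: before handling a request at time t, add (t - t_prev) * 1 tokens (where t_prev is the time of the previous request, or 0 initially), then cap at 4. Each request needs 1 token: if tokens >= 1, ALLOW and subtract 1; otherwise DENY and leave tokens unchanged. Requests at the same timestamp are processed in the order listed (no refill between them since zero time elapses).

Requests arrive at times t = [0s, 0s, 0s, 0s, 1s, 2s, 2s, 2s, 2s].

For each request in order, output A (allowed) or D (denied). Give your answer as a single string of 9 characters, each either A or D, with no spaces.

Answer: AAAAAADDD

Derivation:
Simulating step by step:
  req#1 t=0s: ALLOW
  req#2 t=0s: ALLOW
  req#3 t=0s: ALLOW
  req#4 t=0s: ALLOW
  req#5 t=1s: ALLOW
  req#6 t=2s: ALLOW
  req#7 t=2s: DENY
  req#8 t=2s: DENY
  req#9 t=2s: DENY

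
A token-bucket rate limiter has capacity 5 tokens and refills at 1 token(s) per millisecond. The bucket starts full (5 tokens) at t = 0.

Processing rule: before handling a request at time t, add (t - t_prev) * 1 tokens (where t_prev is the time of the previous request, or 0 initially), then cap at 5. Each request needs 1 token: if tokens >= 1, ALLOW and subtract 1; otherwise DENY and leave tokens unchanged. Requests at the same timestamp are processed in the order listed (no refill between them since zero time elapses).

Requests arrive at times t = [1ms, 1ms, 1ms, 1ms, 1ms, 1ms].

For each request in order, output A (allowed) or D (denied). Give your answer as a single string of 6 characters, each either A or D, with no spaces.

Answer: AAAAAD

Derivation:
Simulating step by step:
  req#1 t=1ms: ALLOW
  req#2 t=1ms: ALLOW
  req#3 t=1ms: ALLOW
  req#4 t=1ms: ALLOW
  req#5 t=1ms: ALLOW
  req#6 t=1ms: DENY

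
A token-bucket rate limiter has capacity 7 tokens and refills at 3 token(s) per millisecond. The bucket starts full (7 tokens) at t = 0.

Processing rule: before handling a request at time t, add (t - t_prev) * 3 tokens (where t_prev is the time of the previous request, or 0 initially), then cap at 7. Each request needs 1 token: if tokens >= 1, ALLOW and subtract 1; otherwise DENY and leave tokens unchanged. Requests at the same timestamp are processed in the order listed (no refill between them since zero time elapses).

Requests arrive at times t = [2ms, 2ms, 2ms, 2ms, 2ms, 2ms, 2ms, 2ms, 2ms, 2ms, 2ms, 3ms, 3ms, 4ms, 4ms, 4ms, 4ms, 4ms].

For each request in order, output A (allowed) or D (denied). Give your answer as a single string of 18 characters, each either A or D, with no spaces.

Simulating step by step:
  req#1 t=2ms: ALLOW
  req#2 t=2ms: ALLOW
  req#3 t=2ms: ALLOW
  req#4 t=2ms: ALLOW
  req#5 t=2ms: ALLOW
  req#6 t=2ms: ALLOW
  req#7 t=2ms: ALLOW
  req#8 t=2ms: DENY
  req#9 t=2ms: DENY
  req#10 t=2ms: DENY
  req#11 t=2ms: DENY
  req#12 t=3ms: ALLOW
  req#13 t=3ms: ALLOW
  req#14 t=4ms: ALLOW
  req#15 t=4ms: ALLOW
  req#16 t=4ms: ALLOW
  req#17 t=4ms: ALLOW
  req#18 t=4ms: DENY

Answer: AAAAAAADDDDAAAAAAD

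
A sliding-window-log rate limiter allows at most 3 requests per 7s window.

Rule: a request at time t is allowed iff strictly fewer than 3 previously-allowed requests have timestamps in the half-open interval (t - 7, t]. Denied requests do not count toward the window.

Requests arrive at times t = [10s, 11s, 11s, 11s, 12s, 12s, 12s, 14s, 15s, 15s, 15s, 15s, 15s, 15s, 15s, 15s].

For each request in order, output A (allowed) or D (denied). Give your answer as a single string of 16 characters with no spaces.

Answer: AAADDDDDDDDDDDDD

Derivation:
Tracking allowed requests in the window:
  req#1 t=10s: ALLOW
  req#2 t=11s: ALLOW
  req#3 t=11s: ALLOW
  req#4 t=11s: DENY
  req#5 t=12s: DENY
  req#6 t=12s: DENY
  req#7 t=12s: DENY
  req#8 t=14s: DENY
  req#9 t=15s: DENY
  req#10 t=15s: DENY
  req#11 t=15s: DENY
  req#12 t=15s: DENY
  req#13 t=15s: DENY
  req#14 t=15s: DENY
  req#15 t=15s: DENY
  req#16 t=15s: DENY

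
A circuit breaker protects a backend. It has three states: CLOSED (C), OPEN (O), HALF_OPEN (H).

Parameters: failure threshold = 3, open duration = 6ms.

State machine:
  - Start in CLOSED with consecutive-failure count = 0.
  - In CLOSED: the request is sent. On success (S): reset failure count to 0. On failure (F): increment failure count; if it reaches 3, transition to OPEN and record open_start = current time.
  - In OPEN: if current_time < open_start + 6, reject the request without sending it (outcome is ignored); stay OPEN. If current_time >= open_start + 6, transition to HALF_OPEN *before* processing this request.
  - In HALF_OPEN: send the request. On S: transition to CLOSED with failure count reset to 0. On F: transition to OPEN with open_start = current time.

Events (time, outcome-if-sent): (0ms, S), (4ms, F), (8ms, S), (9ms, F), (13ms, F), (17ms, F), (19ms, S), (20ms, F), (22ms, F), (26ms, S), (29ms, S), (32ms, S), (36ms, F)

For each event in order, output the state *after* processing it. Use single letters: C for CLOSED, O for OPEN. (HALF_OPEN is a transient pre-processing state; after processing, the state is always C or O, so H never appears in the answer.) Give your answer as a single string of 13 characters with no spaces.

Answer: CCCCCOOOOCCCC

Derivation:
State after each event:
  event#1 t=0ms outcome=S: state=CLOSED
  event#2 t=4ms outcome=F: state=CLOSED
  event#3 t=8ms outcome=S: state=CLOSED
  event#4 t=9ms outcome=F: state=CLOSED
  event#5 t=13ms outcome=F: state=CLOSED
  event#6 t=17ms outcome=F: state=OPEN
  event#7 t=19ms outcome=S: state=OPEN
  event#8 t=20ms outcome=F: state=OPEN
  event#9 t=22ms outcome=F: state=OPEN
  event#10 t=26ms outcome=S: state=CLOSED
  event#11 t=29ms outcome=S: state=CLOSED
  event#12 t=32ms outcome=S: state=CLOSED
  event#13 t=36ms outcome=F: state=CLOSED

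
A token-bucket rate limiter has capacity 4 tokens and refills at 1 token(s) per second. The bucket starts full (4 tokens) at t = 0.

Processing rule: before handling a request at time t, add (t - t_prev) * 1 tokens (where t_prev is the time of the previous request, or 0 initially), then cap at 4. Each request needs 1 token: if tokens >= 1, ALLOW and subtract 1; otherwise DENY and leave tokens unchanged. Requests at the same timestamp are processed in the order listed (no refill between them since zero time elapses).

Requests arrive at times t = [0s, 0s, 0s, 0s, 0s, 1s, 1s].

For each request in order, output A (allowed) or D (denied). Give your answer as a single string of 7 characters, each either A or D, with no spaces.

Simulating step by step:
  req#1 t=0s: ALLOW
  req#2 t=0s: ALLOW
  req#3 t=0s: ALLOW
  req#4 t=0s: ALLOW
  req#5 t=0s: DENY
  req#6 t=1s: ALLOW
  req#7 t=1s: DENY

Answer: AAAADAD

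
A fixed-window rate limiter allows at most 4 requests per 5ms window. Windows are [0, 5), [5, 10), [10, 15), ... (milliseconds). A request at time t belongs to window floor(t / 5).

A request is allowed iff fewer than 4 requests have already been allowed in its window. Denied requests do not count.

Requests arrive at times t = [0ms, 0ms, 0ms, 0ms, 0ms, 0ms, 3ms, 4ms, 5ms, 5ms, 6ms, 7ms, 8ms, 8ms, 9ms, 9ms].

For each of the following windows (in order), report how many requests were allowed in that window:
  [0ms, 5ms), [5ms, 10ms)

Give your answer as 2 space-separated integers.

Processing requests:
  req#1 t=0ms (window 0): ALLOW
  req#2 t=0ms (window 0): ALLOW
  req#3 t=0ms (window 0): ALLOW
  req#4 t=0ms (window 0): ALLOW
  req#5 t=0ms (window 0): DENY
  req#6 t=0ms (window 0): DENY
  req#7 t=3ms (window 0): DENY
  req#8 t=4ms (window 0): DENY
  req#9 t=5ms (window 1): ALLOW
  req#10 t=5ms (window 1): ALLOW
  req#11 t=6ms (window 1): ALLOW
  req#12 t=7ms (window 1): ALLOW
  req#13 t=8ms (window 1): DENY
  req#14 t=8ms (window 1): DENY
  req#15 t=9ms (window 1): DENY
  req#16 t=9ms (window 1): DENY

Allowed counts by window: 4 4

Answer: 4 4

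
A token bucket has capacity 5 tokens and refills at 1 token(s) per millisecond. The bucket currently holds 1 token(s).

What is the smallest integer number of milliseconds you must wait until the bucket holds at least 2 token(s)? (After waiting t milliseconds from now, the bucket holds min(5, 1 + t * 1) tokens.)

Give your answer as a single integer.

Need 1 + t * 1 >= 2, so t >= 1/1.
Smallest integer t = ceil(1/1) = 1.

Answer: 1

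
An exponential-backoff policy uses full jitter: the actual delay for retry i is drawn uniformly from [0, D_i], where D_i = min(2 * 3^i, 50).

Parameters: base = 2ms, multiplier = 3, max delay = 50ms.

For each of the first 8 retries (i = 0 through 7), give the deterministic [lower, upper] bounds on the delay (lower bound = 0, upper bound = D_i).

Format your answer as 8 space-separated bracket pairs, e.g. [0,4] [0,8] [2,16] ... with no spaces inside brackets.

Answer: [0,2] [0,6] [0,18] [0,50] [0,50] [0,50] [0,50] [0,50]

Derivation:
Computing bounds per retry:
  i=0: D_i=min(2*3^0,50)=2, bounds=[0,2]
  i=1: D_i=min(2*3^1,50)=6, bounds=[0,6]
  i=2: D_i=min(2*3^2,50)=18, bounds=[0,18]
  i=3: D_i=min(2*3^3,50)=50, bounds=[0,50]
  i=4: D_i=min(2*3^4,50)=50, bounds=[0,50]
  i=5: D_i=min(2*3^5,50)=50, bounds=[0,50]
  i=6: D_i=min(2*3^6,50)=50, bounds=[0,50]
  i=7: D_i=min(2*3^7,50)=50, bounds=[0,50]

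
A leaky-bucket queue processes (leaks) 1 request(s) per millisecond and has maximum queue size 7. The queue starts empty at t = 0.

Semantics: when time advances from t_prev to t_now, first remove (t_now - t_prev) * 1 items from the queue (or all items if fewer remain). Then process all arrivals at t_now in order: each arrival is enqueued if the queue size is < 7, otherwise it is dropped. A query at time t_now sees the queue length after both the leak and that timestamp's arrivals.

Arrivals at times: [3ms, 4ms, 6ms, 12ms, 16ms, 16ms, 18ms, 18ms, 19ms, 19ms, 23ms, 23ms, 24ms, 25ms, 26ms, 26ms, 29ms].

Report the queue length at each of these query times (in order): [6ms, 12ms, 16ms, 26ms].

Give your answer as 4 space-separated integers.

Answer: 1 1 2 3

Derivation:
Queue lengths at query times:
  query t=6ms: backlog = 1
  query t=12ms: backlog = 1
  query t=16ms: backlog = 2
  query t=26ms: backlog = 3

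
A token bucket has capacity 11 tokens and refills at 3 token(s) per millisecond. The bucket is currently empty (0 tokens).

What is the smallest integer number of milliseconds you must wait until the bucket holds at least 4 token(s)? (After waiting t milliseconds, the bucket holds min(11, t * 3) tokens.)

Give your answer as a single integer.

Need t * 3 >= 4, so t >= 4/3.
Smallest integer t = ceil(4/3) = 2.

Answer: 2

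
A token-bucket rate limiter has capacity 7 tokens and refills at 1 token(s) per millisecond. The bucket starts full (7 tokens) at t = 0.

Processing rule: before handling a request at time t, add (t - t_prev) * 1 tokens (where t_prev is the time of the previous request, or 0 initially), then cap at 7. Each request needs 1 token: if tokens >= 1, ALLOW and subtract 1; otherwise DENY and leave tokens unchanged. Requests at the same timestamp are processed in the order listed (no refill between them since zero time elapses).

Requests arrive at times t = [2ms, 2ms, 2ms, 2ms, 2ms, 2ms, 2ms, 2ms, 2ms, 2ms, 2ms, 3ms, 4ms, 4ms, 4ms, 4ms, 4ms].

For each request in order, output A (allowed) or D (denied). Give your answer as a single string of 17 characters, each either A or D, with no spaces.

Simulating step by step:
  req#1 t=2ms: ALLOW
  req#2 t=2ms: ALLOW
  req#3 t=2ms: ALLOW
  req#4 t=2ms: ALLOW
  req#5 t=2ms: ALLOW
  req#6 t=2ms: ALLOW
  req#7 t=2ms: ALLOW
  req#8 t=2ms: DENY
  req#9 t=2ms: DENY
  req#10 t=2ms: DENY
  req#11 t=2ms: DENY
  req#12 t=3ms: ALLOW
  req#13 t=4ms: ALLOW
  req#14 t=4ms: DENY
  req#15 t=4ms: DENY
  req#16 t=4ms: DENY
  req#17 t=4ms: DENY

Answer: AAAAAAADDDDAADDDD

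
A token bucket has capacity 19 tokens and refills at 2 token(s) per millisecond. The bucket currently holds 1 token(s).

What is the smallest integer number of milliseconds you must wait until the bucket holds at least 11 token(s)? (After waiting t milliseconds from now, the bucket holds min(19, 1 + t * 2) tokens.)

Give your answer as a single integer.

Need 1 + t * 2 >= 11, so t >= 10/2.
Smallest integer t = ceil(10/2) = 5.

Answer: 5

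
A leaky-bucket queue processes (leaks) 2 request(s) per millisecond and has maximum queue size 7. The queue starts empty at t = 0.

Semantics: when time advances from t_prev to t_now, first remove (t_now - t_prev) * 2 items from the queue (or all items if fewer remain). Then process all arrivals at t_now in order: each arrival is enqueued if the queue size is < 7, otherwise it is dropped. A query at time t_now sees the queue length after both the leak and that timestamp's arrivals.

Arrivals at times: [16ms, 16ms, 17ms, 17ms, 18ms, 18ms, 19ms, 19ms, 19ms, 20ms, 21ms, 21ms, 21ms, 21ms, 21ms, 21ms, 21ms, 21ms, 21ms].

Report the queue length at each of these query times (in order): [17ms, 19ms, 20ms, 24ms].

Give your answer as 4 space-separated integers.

Answer: 2 3 2 1

Derivation:
Queue lengths at query times:
  query t=17ms: backlog = 2
  query t=19ms: backlog = 3
  query t=20ms: backlog = 2
  query t=24ms: backlog = 1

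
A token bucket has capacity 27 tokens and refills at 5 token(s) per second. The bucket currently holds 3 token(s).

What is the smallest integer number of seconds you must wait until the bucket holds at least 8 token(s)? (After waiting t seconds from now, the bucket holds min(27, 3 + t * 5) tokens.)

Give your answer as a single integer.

Need 3 + t * 5 >= 8, so t >= 5/5.
Smallest integer t = ceil(5/5) = 1.

Answer: 1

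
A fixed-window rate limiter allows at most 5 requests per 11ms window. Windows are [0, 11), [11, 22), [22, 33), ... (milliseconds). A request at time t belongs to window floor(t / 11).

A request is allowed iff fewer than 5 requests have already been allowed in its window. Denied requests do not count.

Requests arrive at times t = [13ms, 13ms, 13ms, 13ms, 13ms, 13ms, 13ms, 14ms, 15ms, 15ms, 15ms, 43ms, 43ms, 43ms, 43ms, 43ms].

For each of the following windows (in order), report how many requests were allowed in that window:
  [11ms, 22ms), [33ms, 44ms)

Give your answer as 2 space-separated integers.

Processing requests:
  req#1 t=13ms (window 1): ALLOW
  req#2 t=13ms (window 1): ALLOW
  req#3 t=13ms (window 1): ALLOW
  req#4 t=13ms (window 1): ALLOW
  req#5 t=13ms (window 1): ALLOW
  req#6 t=13ms (window 1): DENY
  req#7 t=13ms (window 1): DENY
  req#8 t=14ms (window 1): DENY
  req#9 t=15ms (window 1): DENY
  req#10 t=15ms (window 1): DENY
  req#11 t=15ms (window 1): DENY
  req#12 t=43ms (window 3): ALLOW
  req#13 t=43ms (window 3): ALLOW
  req#14 t=43ms (window 3): ALLOW
  req#15 t=43ms (window 3): ALLOW
  req#16 t=43ms (window 3): ALLOW

Allowed counts by window: 5 5

Answer: 5 5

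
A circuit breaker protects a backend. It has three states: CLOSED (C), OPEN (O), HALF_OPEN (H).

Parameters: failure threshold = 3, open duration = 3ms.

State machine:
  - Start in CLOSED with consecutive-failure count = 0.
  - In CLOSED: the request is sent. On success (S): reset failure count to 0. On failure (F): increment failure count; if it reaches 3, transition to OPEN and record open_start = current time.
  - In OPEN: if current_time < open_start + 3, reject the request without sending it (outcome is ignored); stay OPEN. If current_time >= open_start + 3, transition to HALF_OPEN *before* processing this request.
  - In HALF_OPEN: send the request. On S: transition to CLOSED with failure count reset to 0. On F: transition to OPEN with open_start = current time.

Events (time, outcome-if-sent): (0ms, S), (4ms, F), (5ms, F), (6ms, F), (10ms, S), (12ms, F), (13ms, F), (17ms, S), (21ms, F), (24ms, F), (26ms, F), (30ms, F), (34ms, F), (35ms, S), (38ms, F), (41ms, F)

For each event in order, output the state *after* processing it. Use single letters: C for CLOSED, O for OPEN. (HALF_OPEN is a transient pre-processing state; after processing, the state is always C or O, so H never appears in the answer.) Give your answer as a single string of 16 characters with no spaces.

Answer: CCCOCCCCCCOOOOOO

Derivation:
State after each event:
  event#1 t=0ms outcome=S: state=CLOSED
  event#2 t=4ms outcome=F: state=CLOSED
  event#3 t=5ms outcome=F: state=CLOSED
  event#4 t=6ms outcome=F: state=OPEN
  event#5 t=10ms outcome=S: state=CLOSED
  event#6 t=12ms outcome=F: state=CLOSED
  event#7 t=13ms outcome=F: state=CLOSED
  event#8 t=17ms outcome=S: state=CLOSED
  event#9 t=21ms outcome=F: state=CLOSED
  event#10 t=24ms outcome=F: state=CLOSED
  event#11 t=26ms outcome=F: state=OPEN
  event#12 t=30ms outcome=F: state=OPEN
  event#13 t=34ms outcome=F: state=OPEN
  event#14 t=35ms outcome=S: state=OPEN
  event#15 t=38ms outcome=F: state=OPEN
  event#16 t=41ms outcome=F: state=OPEN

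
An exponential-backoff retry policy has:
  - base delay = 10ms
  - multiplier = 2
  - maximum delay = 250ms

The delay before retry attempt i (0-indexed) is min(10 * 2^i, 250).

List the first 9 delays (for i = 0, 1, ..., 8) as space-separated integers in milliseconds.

Answer: 10 20 40 80 160 250 250 250 250

Derivation:
Computing each delay:
  i=0: min(10*2^0, 250) = 10
  i=1: min(10*2^1, 250) = 20
  i=2: min(10*2^2, 250) = 40
  i=3: min(10*2^3, 250) = 80
  i=4: min(10*2^4, 250) = 160
  i=5: min(10*2^5, 250) = 250
  i=6: min(10*2^6, 250) = 250
  i=7: min(10*2^7, 250) = 250
  i=8: min(10*2^8, 250) = 250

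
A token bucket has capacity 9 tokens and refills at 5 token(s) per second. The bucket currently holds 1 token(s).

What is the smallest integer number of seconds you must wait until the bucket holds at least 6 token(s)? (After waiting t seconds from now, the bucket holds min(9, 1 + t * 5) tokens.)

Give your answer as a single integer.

Answer: 1

Derivation:
Need 1 + t * 5 >= 6, so t >= 5/5.
Smallest integer t = ceil(5/5) = 1.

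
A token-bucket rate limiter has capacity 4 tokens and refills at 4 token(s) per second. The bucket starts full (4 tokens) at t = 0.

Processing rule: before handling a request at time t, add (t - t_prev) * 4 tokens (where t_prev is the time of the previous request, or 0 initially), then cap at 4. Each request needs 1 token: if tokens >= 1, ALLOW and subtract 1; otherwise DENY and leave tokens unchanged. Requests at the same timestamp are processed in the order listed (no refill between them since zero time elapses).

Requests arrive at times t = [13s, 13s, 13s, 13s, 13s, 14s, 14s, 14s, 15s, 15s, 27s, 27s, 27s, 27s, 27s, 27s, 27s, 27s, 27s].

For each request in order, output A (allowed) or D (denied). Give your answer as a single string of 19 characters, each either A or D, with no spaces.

Answer: AAAADAAAAAAAAADDDDD

Derivation:
Simulating step by step:
  req#1 t=13s: ALLOW
  req#2 t=13s: ALLOW
  req#3 t=13s: ALLOW
  req#4 t=13s: ALLOW
  req#5 t=13s: DENY
  req#6 t=14s: ALLOW
  req#7 t=14s: ALLOW
  req#8 t=14s: ALLOW
  req#9 t=15s: ALLOW
  req#10 t=15s: ALLOW
  req#11 t=27s: ALLOW
  req#12 t=27s: ALLOW
  req#13 t=27s: ALLOW
  req#14 t=27s: ALLOW
  req#15 t=27s: DENY
  req#16 t=27s: DENY
  req#17 t=27s: DENY
  req#18 t=27s: DENY
  req#19 t=27s: DENY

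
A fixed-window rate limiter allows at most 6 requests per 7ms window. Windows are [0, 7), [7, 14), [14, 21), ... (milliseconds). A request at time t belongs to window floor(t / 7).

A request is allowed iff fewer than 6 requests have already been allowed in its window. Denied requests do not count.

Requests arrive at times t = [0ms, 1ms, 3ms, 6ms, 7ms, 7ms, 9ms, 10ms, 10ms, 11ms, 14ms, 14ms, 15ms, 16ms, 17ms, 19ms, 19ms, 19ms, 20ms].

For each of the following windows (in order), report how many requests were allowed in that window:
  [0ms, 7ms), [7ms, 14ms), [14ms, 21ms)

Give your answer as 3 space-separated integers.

Processing requests:
  req#1 t=0ms (window 0): ALLOW
  req#2 t=1ms (window 0): ALLOW
  req#3 t=3ms (window 0): ALLOW
  req#4 t=6ms (window 0): ALLOW
  req#5 t=7ms (window 1): ALLOW
  req#6 t=7ms (window 1): ALLOW
  req#7 t=9ms (window 1): ALLOW
  req#8 t=10ms (window 1): ALLOW
  req#9 t=10ms (window 1): ALLOW
  req#10 t=11ms (window 1): ALLOW
  req#11 t=14ms (window 2): ALLOW
  req#12 t=14ms (window 2): ALLOW
  req#13 t=15ms (window 2): ALLOW
  req#14 t=16ms (window 2): ALLOW
  req#15 t=17ms (window 2): ALLOW
  req#16 t=19ms (window 2): ALLOW
  req#17 t=19ms (window 2): DENY
  req#18 t=19ms (window 2): DENY
  req#19 t=20ms (window 2): DENY

Allowed counts by window: 4 6 6

Answer: 4 6 6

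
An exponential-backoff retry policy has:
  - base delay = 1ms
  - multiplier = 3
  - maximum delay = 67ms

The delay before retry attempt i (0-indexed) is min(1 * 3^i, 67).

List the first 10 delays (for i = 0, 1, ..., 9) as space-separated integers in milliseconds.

Answer: 1 3 9 27 67 67 67 67 67 67

Derivation:
Computing each delay:
  i=0: min(1*3^0, 67) = 1
  i=1: min(1*3^1, 67) = 3
  i=2: min(1*3^2, 67) = 9
  i=3: min(1*3^3, 67) = 27
  i=4: min(1*3^4, 67) = 67
  i=5: min(1*3^5, 67) = 67
  i=6: min(1*3^6, 67) = 67
  i=7: min(1*3^7, 67) = 67
  i=8: min(1*3^8, 67) = 67
  i=9: min(1*3^9, 67) = 67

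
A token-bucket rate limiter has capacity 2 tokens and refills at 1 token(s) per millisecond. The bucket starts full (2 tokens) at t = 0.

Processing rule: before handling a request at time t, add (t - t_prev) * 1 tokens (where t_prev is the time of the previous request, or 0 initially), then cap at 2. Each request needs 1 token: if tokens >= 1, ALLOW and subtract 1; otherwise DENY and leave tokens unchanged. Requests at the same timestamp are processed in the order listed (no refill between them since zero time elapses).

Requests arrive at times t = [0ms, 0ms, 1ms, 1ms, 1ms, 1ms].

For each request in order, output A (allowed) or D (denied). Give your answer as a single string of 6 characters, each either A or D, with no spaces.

Answer: AAADDD

Derivation:
Simulating step by step:
  req#1 t=0ms: ALLOW
  req#2 t=0ms: ALLOW
  req#3 t=1ms: ALLOW
  req#4 t=1ms: DENY
  req#5 t=1ms: DENY
  req#6 t=1ms: DENY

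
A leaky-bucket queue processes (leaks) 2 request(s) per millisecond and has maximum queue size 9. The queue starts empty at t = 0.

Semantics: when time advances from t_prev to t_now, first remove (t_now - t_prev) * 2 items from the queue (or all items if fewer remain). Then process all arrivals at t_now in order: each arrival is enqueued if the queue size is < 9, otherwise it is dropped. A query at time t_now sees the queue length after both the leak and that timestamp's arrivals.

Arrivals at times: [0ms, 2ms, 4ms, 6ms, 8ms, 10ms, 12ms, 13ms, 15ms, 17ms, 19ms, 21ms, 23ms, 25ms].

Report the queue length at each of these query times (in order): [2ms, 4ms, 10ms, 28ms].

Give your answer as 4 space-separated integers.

Answer: 1 1 1 0

Derivation:
Queue lengths at query times:
  query t=2ms: backlog = 1
  query t=4ms: backlog = 1
  query t=10ms: backlog = 1
  query t=28ms: backlog = 0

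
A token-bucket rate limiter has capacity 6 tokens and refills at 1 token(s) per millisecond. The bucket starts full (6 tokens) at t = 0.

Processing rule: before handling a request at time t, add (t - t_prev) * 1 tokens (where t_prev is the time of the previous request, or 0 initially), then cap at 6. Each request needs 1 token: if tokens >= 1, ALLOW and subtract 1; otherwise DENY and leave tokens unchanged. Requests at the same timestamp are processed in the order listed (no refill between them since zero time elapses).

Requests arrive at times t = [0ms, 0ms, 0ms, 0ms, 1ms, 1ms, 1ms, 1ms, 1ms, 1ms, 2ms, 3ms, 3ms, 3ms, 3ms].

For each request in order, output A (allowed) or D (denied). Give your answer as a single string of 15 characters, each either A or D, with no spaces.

Answer: AAAAAAADDDAADDD

Derivation:
Simulating step by step:
  req#1 t=0ms: ALLOW
  req#2 t=0ms: ALLOW
  req#3 t=0ms: ALLOW
  req#4 t=0ms: ALLOW
  req#5 t=1ms: ALLOW
  req#6 t=1ms: ALLOW
  req#7 t=1ms: ALLOW
  req#8 t=1ms: DENY
  req#9 t=1ms: DENY
  req#10 t=1ms: DENY
  req#11 t=2ms: ALLOW
  req#12 t=3ms: ALLOW
  req#13 t=3ms: DENY
  req#14 t=3ms: DENY
  req#15 t=3ms: DENY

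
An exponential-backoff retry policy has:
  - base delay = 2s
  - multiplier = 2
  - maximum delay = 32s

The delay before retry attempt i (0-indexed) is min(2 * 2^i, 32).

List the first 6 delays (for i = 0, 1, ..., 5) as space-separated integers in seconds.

Computing each delay:
  i=0: min(2*2^0, 32) = 2
  i=1: min(2*2^1, 32) = 4
  i=2: min(2*2^2, 32) = 8
  i=3: min(2*2^3, 32) = 16
  i=4: min(2*2^4, 32) = 32
  i=5: min(2*2^5, 32) = 32

Answer: 2 4 8 16 32 32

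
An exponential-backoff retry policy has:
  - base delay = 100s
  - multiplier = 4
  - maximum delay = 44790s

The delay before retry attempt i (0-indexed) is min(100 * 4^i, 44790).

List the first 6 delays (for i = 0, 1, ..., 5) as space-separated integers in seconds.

Computing each delay:
  i=0: min(100*4^0, 44790) = 100
  i=1: min(100*4^1, 44790) = 400
  i=2: min(100*4^2, 44790) = 1600
  i=3: min(100*4^3, 44790) = 6400
  i=4: min(100*4^4, 44790) = 25600
  i=5: min(100*4^5, 44790) = 44790

Answer: 100 400 1600 6400 25600 44790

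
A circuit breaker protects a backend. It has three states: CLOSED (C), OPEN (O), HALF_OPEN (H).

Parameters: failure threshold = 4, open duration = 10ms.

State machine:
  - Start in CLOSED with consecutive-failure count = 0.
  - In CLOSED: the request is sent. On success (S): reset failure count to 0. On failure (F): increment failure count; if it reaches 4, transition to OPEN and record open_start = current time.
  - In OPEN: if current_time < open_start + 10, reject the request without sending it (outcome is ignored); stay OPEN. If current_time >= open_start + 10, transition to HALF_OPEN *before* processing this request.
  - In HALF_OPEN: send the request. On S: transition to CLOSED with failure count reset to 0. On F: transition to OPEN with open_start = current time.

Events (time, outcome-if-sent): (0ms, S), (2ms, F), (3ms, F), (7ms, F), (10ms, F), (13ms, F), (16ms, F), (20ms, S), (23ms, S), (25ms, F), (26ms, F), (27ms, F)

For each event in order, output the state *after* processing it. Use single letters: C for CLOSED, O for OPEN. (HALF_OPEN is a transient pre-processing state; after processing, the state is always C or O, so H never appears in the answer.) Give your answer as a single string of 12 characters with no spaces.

State after each event:
  event#1 t=0ms outcome=S: state=CLOSED
  event#2 t=2ms outcome=F: state=CLOSED
  event#3 t=3ms outcome=F: state=CLOSED
  event#4 t=7ms outcome=F: state=CLOSED
  event#5 t=10ms outcome=F: state=OPEN
  event#6 t=13ms outcome=F: state=OPEN
  event#7 t=16ms outcome=F: state=OPEN
  event#8 t=20ms outcome=S: state=CLOSED
  event#9 t=23ms outcome=S: state=CLOSED
  event#10 t=25ms outcome=F: state=CLOSED
  event#11 t=26ms outcome=F: state=CLOSED
  event#12 t=27ms outcome=F: state=CLOSED

Answer: CCCCOOOCCCCC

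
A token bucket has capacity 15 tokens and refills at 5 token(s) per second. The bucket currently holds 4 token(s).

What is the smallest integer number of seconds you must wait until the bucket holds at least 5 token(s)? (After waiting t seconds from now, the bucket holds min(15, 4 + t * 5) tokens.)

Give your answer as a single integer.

Need 4 + t * 5 >= 5, so t >= 1/5.
Smallest integer t = ceil(1/5) = 1.

Answer: 1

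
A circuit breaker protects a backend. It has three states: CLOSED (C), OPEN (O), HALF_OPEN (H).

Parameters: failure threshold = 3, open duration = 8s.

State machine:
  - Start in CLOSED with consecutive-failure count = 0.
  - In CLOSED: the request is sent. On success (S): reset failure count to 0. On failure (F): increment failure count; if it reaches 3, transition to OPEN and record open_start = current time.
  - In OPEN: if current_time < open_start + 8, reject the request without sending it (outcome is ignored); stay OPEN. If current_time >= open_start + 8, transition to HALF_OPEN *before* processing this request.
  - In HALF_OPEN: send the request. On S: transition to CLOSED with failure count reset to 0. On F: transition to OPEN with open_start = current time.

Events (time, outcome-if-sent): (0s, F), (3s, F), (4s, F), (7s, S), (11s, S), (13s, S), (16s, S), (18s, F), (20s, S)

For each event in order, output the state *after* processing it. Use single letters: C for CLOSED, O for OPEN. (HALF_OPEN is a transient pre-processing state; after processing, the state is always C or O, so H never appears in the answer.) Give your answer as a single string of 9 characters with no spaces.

State after each event:
  event#1 t=0s outcome=F: state=CLOSED
  event#2 t=3s outcome=F: state=CLOSED
  event#3 t=4s outcome=F: state=OPEN
  event#4 t=7s outcome=S: state=OPEN
  event#5 t=11s outcome=S: state=OPEN
  event#6 t=13s outcome=S: state=CLOSED
  event#7 t=16s outcome=S: state=CLOSED
  event#8 t=18s outcome=F: state=CLOSED
  event#9 t=20s outcome=S: state=CLOSED

Answer: CCOOOCCCC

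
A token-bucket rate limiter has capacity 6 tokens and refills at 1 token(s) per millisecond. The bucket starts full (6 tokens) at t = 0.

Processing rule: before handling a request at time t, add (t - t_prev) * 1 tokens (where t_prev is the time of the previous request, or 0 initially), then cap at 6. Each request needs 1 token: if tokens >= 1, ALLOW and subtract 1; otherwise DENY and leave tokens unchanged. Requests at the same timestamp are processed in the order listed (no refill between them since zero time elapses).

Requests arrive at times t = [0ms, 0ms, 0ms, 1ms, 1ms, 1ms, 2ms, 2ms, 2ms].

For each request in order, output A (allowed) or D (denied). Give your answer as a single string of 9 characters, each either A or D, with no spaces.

Simulating step by step:
  req#1 t=0ms: ALLOW
  req#2 t=0ms: ALLOW
  req#3 t=0ms: ALLOW
  req#4 t=1ms: ALLOW
  req#5 t=1ms: ALLOW
  req#6 t=1ms: ALLOW
  req#7 t=2ms: ALLOW
  req#8 t=2ms: ALLOW
  req#9 t=2ms: DENY

Answer: AAAAAAAAD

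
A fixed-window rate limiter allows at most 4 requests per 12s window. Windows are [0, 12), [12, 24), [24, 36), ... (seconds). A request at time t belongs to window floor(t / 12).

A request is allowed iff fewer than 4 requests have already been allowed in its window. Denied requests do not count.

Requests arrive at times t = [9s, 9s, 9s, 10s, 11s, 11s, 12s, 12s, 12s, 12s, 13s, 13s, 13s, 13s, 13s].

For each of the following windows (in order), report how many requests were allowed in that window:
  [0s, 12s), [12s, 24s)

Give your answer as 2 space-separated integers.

Answer: 4 4

Derivation:
Processing requests:
  req#1 t=9s (window 0): ALLOW
  req#2 t=9s (window 0): ALLOW
  req#3 t=9s (window 0): ALLOW
  req#4 t=10s (window 0): ALLOW
  req#5 t=11s (window 0): DENY
  req#6 t=11s (window 0): DENY
  req#7 t=12s (window 1): ALLOW
  req#8 t=12s (window 1): ALLOW
  req#9 t=12s (window 1): ALLOW
  req#10 t=12s (window 1): ALLOW
  req#11 t=13s (window 1): DENY
  req#12 t=13s (window 1): DENY
  req#13 t=13s (window 1): DENY
  req#14 t=13s (window 1): DENY
  req#15 t=13s (window 1): DENY

Allowed counts by window: 4 4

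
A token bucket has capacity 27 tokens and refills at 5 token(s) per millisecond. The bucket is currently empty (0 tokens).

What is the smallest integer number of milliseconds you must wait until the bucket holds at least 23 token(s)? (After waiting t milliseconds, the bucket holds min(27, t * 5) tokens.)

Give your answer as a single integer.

Answer: 5

Derivation:
Need t * 5 >= 23, so t >= 23/5.
Smallest integer t = ceil(23/5) = 5.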